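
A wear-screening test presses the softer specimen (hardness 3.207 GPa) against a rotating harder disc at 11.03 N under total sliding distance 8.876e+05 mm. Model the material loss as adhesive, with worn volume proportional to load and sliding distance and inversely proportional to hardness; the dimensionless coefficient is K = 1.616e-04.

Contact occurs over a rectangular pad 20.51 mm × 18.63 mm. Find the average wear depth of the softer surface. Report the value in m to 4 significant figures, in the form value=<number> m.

Intermediate values are displayed rounded. The algebra maintains full float precision — rounded just once to four significant figures.
Distance L = 8.876e+05 mm = 887.6 m.
Hardness H = 3.207 GPa = 3.207e+09 Pa.
Pad sides 20.51 mm × 18.63 mm = 0.02051 m × 0.01863 m. Contact area A = 0.02051 m × 0.01863 m = 3.821e-04 m².
Working in SI base units: W = 11.03 N, H = 3.207e+09 Pa, K = 1.616e-04.
Apply Archard: V = K·W·L/H = 1.616e-04 · 11.03 · 887.6 / 3.207e+09 = 4.933e-10 m³.
Mean depth h = V/A = 4.933e-10 / 3.821e-04 = 1.291e-06 m.

value=1.291e-06 m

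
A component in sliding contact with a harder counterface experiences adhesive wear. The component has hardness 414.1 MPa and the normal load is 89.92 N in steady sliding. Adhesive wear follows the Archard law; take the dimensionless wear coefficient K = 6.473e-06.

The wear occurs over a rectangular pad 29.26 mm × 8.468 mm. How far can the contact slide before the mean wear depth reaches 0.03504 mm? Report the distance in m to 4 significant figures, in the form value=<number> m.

value=6177 m

All arithmetic maintains exact precision; the intermediates appear rounded; rounded once at the end, at 4 significant digits.
Hardness H = 414.1 MPa = 4.141e+08 Pa.
Pad sides 29.26 mm × 8.468 mm = 0.02926 m × 0.008468 m. Contact area A = 0.02926 m × 0.008468 m = 2.478e-04 m².
Depth limit h_lim = 0.03504 mm = 3.504e-05 m.
In SI base units: W = 89.92 N, H = 4.141e+08 Pa, K = 6.473e-06.
Permissible volume V_lim = h_lim·A = 3.504e-05 · 2.478e-04 = 8.682e-09 m³.
Inverting, life L = V_lim·H/(K·W) = 8.682e-09 · 4.141e+08 / (6.473e-06 · 89.92) = 6177 m.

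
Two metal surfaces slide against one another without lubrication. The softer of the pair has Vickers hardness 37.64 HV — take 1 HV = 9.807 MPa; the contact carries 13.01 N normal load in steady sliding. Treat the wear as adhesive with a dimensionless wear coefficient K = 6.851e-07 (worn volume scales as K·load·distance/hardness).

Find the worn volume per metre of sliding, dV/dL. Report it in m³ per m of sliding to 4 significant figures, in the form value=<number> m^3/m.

value=2.415e-14 m^3/m

Quoted intermediates are rounded; each operation keeps full float precision. Rounded once at the end, at four significant digits.
Convert: Hardness H = 37.64 HV × 9.807 MPa/HV = 369.1 MPa = 3.691e+08 Pa.
Expressed in SI base units: W = 13.01 N, H = 3.691e+08 Pa, K = 6.851e-07.
The wear rate dV/dL = K·W/H, so: 6.851e-07 · 13.01 / 3.691e+08 = 2.415e-14 m³/m.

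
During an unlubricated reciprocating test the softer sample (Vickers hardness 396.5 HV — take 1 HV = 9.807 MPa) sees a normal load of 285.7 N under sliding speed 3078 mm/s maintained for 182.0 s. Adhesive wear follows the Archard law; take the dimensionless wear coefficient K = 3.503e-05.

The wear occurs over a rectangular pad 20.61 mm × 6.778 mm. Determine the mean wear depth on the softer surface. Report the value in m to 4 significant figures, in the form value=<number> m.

value=1.032e-05 m

Each operation holds full precision, and intermediate values are shown rounded, and one last rounding to four significant digits.
Convert: Sliding speed v = 3078 mm/s = 3.078 m/s. Total distance L = v·t = 3.078 m/s × 182.0 s = 560.2 m.
Convert: Hardness H = 396.5 HV × 9.807 MPa/HV = 3888 MPa = 3.888e+09 Pa.
Convert: Pad sides 20.61 mm × 6.778 mm = 0.02061 m × 0.006778 m. Contact area A = 0.02061 m × 0.006778 m = 1.397e-04 m².
In SI base units, W = 285.7 N, H = 3.888e+09 Pa, K = 3.503e-05.
Apply Archard: V = K·W·L/H = 3.503e-05 · 285.7 · 560.2 / 3.888e+09 = 1.442e-09 m³.
Average depth h = V/A = 1.442e-09 / 1.397e-04 = 1.032e-05 m.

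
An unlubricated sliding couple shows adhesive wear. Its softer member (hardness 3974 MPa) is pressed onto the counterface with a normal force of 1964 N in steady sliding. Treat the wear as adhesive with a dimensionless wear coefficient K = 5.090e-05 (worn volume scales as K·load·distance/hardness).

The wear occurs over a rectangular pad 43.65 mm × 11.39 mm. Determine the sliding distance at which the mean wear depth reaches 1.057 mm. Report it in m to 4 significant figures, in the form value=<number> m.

value=2.089e+04 m

Intermediates appear rounded. The computation holds full precision — a single final rounding: 4 significant figures.
Convert: Hardness H = 3974 MPa = 3.974e+09 Pa.
Convert: Pad sides 43.65 mm × 11.39 mm = 0.04365 m × 0.01139 m. Contact area A = 0.04365 m × 0.01139 m = 4.972e-04 m².
Convert: Depth limit h_lim = 1.057 mm = 0.001057 m.
In SI base units, W = 1964 N, H = 3.974e+09 Pa, K = 5.090e-05.
Volume at the limit: V_lim = h_lim·A = 0.001057 · 4.972e-04 = 5.255e-07 m³.
Life L = V_lim·H/(K·W) = 5.255e-07 · 3.974e+09 / (5.090e-05 · 1964) = 2.089e+04 m.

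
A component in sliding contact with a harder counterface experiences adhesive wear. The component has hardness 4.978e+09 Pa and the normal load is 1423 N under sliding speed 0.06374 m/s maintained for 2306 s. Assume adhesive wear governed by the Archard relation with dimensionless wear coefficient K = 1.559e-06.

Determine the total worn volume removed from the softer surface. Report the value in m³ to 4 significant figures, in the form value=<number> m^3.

value=6.550e-11 m^3

Each operation carries exact precision, and intermediate values are shown rounded; a lone final rounding to four significant digits.
Convert: Sliding distance L = v·t = 0.06374 m/s × 2306 s = 147.0 m.
SI base units throughout: W = 1423 N, H = 4.978e+09 Pa, K = 1.559e-06.
By Archard's law, V = K·W·L/H = 1.559e-06 · 1423 · 147.0 / 4.978e+09 = 6.550e-11 m³.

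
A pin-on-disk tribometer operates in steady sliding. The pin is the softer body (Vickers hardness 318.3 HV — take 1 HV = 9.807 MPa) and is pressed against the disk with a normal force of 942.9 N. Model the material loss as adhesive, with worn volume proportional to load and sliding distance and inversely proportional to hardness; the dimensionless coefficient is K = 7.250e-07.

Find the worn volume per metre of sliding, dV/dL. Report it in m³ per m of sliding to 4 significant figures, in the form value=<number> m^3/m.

The intermediates are displayed rounded, and all arithmetic carries full float precision, and one last rounding, at four significant digits.
Convert: Hardness H = 318.3 HV × 9.807 MPa/HV = 3122 MPa = 3.122e+09 Pa.
SI base units throughout: W = 942.9 N, H = 3.122e+09 Pa, K = 7.250e-07.
The wear rate dV/dL = K·W/H — distance-free: 7.250e-07 · 942.9 / 3.122e+09 = 2.190e-13 m³/m.

value=2.190e-13 m^3/m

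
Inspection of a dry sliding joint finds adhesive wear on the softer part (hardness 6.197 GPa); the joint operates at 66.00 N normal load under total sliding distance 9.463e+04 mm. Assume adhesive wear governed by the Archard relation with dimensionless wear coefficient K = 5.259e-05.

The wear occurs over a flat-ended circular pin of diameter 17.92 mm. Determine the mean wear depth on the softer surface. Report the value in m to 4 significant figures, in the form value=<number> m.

Displayed values are rounded — every step holds full precision — one last rounding, at 4 significant figures.
Convert: Sliding distance L = 9.463e+04 mm = 94.63 m.
Convert: Hardness H = 6.197 GPa = 6.197e+09 Pa.
Convert: Pin diameter d = 17.92 mm = 0.01792 m. Contact area A = π·d²/4 = π·(0.01792 m)²/4 = 2.522e-04 m².
SI base units throughout: W = 66.00 N, H = 6.197e+09 Pa, K = 5.259e-05.
The Archard volume V = K·W·L/H = 5.259e-05 · 66.00 · 94.63 / 6.197e+09 = 5.300e-11 m³.
Depth h = V/A = 5.300e-11 / 2.522e-04 = 2.101e-07 m.

value=2.101e-07 m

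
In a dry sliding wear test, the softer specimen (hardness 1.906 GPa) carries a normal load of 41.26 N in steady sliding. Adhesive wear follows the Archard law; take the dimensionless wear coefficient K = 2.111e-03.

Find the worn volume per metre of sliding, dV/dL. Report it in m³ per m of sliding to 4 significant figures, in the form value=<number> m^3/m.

All working math keeps full float precision, and intermediates are displayed rounded — one final rounding to 4 significant digits.
Convert: Hardness H = 1.906 GPa = 1.906e+09 Pa.
In SI base units, W = 41.26 N, H = 1.906e+09 Pa, K = 2.111e-03.
Rate of wear dV/dL = K·W/H — distance-free: 2.111e-03 · 41.26 / 1.906e+09 = 4.570e-11 m³/m.

value=4.570e-11 m^3/m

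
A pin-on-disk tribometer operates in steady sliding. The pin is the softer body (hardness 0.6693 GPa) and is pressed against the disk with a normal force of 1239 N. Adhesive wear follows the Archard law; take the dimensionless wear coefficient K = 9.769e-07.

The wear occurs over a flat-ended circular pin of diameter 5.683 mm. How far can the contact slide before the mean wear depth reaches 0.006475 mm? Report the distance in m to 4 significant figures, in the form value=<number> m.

value=90.82 m

Intermediates are shown rounded; each operation holds full precision, and one final rounding, at 4 significant figures.
Convert: Hardness H = 0.6693 GPa = 6.693e+08 Pa.
Convert: Pin diameter d = 5.683 mm = 0.005683 m. Contact area A = π·d²/4 = π·(0.005683 m)²/4 = 2.537e-05 m².
Convert: Depth limit h_lim = 0.006475 mm = 6.475e-06 m.
In SI base units, W = 1239 N, H = 6.693e+08 Pa, K = 9.769e-07.
Permissible volume V_lim = h_lim·A = 6.475e-06 · 2.537e-05 = 1.642e-10 m³.
Thus life L = V_lim·H/(K·W) = 1.642e-10 · 6.693e+08 / (9.769e-07 · 1239) = 90.82 m.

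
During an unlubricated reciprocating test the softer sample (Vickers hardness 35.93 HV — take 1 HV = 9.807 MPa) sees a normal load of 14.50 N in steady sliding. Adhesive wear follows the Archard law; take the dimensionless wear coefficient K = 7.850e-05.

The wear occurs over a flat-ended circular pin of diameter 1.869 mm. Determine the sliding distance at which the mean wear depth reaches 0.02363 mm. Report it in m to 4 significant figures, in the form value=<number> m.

All arithmetic maintains exact precision — the intermediates are shown rounded — one final rounding to four significant digits.
Convert: Hardness H = 35.93 HV × 9.807 MPa/HV = 352.4 MPa = 3.524e+08 Pa.
Convert: Pin diameter d = 1.869 mm = 0.001869 m. Contact area A = π·d²/4 = π·(0.001869 m)²/4 = 2.744e-06 m².
Convert: Depth limit h_lim = 0.02363 mm = 2.363e-05 m.
SI base units throughout: W = 14.50 N, H = 3.524e+08 Pa, K = 7.850e-05.
Wearable volume V_lim = h_lim·A = 2.363e-05 · 2.744e-06 = 6.483e-11 m³.
Thus life L = V_lim·H/(K·W) = 6.483e-11 · 3.524e+08 / (7.850e-05 · 14.50) = 20.07 m.

value=20.07 m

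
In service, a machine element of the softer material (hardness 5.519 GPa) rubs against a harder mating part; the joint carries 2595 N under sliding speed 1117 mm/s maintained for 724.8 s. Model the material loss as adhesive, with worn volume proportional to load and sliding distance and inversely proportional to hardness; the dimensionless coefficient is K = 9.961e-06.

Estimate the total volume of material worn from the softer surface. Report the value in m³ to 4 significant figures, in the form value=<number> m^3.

Displayed values are rounded; all arithmetic holds full float precision, and a lone final rounding to 4 significant figures.
Convert: Sliding speed v = 1117 mm/s = 1.117 m/s. Path length L = v·t = 1.117 m/s × 724.8 s = 809.6 m.
Convert: Hardness H = 5.519 GPa = 5.519e+09 Pa.
Expressed in SI base units: W = 2595 N, H = 5.519e+09 Pa, K = 9.961e-06.
Archard volume V = K·W·L/H = 9.961e-06 · 2595 · 809.6 / 5.519e+09 = 3.792e-09 m³.

value=3.792e-09 m^3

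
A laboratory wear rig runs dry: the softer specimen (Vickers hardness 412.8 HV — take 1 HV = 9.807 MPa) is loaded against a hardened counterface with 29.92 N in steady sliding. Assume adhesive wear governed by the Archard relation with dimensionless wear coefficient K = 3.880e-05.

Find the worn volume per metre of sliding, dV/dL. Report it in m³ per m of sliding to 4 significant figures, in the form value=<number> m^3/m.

value=2.868e-13 m^3/m

Printed values are rounded. The algebra keeps full precision, and one final rounding to 4 significant figures.
Hardness H = 412.8 HV × 9.807 MPa/HV = 4048 MPa = 4.048e+09 Pa.
In SI base units: W = 29.92 N, H = 4.048e+09 Pa, K = 3.880e-05.
Volumetric rate dV/dL = K·W/H, per unit distance: 3.880e-05 · 29.92 / 4.048e+09 = 2.868e-13 m³/m.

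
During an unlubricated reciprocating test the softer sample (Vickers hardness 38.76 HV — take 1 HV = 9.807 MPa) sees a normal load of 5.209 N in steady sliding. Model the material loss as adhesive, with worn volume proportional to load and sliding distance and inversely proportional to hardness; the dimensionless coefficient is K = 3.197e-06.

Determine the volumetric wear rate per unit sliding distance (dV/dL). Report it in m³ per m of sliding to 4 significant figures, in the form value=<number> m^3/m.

value=4.381e-14 m^3/m

The intermediates are displayed rounded. Every step carries exact precision; rounded just once: 4 significant digits.
Hardness H = 38.76 HV × 9.807 MPa/HV = 380.1 MPa = 3.801e+08 Pa.
As SI base values: W = 5.209 N, H = 3.801e+08 Pa, K = 3.197e-06.
Rate of wear dV/dL = K·W/H (no L dependence): 3.197e-06 · 5.209 / 3.801e+08 = 4.381e-14 m³/m.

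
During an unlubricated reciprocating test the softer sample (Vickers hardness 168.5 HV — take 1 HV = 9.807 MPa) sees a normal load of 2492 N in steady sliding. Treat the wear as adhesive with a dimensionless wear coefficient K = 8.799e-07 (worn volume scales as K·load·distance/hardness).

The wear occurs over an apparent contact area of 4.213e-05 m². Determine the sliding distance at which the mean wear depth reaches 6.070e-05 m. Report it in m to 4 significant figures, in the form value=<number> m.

All arithmetic runs at exact precision, and intermediate values are displayed rounded; rounded once at the end to four significant digits.
Convert: Hardness H = 168.5 HV × 9.807 MPa/HV = 1652 MPa = 1.652e+09 Pa.
Restated in SI base units: W = 2492 N, H = 1.652e+09 Pa, K = 8.799e-07.
Wearable volume V_lim = h_lim·A = 6.070e-05 · 4.213e-05 = 2.557e-09 m³.
Sliding life L = V_lim·H/(K·W) = 2.557e-09 · 1.652e+09 / (8.799e-07 · 2492) = 1927 m.

value=1927 m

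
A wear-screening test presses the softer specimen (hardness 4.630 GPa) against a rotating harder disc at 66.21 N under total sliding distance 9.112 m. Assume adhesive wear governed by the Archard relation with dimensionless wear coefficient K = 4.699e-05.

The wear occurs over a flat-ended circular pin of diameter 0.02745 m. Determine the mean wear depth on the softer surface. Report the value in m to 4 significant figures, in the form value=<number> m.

All arithmetic maintains full precision. The intermediates are printed rounded, and rounded just once: four significant figures.
Convert: Hardness H = 4.630 GPa = 4.630e+09 Pa.
Convert: Contact area A = π·d²/4 = π·(0.02745 m)²/4 = 5.918e-04 m².
In SI base units: W = 66.21 N, H = 4.630e+09 Pa, K = 4.699e-05.
Apply Archard: V = K·W·L/H = 4.699e-05 · 66.21 · 9.112 / 4.630e+09 = 6.123e-12 m³.
Mean wear depth h = V/A = 6.123e-12 / 5.918e-04 = 1.035e-08 m.

value=1.035e-08 m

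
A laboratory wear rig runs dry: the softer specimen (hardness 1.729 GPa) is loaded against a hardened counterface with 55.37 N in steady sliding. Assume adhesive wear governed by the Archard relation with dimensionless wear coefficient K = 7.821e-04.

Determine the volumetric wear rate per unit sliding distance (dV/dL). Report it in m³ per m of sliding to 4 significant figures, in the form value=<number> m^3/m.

value=2.505e-11 m^3/m

Each operation holds full float precision; the intermediates appear rounded — one last rounding, at 4 significant digits.
Convert: Hardness H = 1.729 GPa = 1.729e+09 Pa.
In SI base units: W = 55.37 N, H = 1.729e+09 Pa, K = 7.821e-04.
Volumetric rate dV/dL = K·W/H — distance-free: 7.821e-04 · 55.37 / 1.729e+09 = 2.505e-11 m³/m.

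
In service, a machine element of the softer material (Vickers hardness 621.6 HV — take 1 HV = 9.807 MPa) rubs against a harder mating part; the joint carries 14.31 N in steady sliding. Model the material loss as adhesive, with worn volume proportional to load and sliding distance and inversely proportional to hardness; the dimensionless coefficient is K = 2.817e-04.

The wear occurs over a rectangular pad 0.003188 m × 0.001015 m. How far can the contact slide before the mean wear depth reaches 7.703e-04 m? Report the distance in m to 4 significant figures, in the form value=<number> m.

The intermediates are shown rounded; the algebra carries full float precision; a lone final rounding: 4 significant digits.
Convert: Hardness H = 621.6 HV × 9.807 MPa/HV = 6096 MPa = 6.096e+09 Pa.
Convert: Contact area A = 0.003188 m × 0.001015 m = 3.236e-06 m².
Expressed in SI base units: W = 14.31 N, H = 6.096e+09 Pa, K = 2.817e-04.
Limit volume V_lim = h_lim·A = 7.703e-04 · 3.236e-06 = 2.493e-09 m³.
Life L = V_lim·H/(K·W) = 2.493e-09 · 6.096e+09 / (2.817e-04 · 14.31) = 3769 m.

value=3769 m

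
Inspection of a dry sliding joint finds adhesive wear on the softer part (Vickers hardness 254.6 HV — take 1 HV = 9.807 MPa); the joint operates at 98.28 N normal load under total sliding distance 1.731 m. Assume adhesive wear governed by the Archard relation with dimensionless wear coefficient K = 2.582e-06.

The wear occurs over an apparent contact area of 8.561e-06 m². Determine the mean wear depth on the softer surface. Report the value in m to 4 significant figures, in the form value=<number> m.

value=2.055e-08 m

Every step carries full precision, and intermediates are shown rounded. Rounded just once, at four significant digits.
Hardness H = 254.6 HV × 9.807 MPa/HV = 2497 MPa = 2.497e+09 Pa.
In SI base units, W = 98.28 N, H = 2.497e+09 Pa, K = 2.582e-06.
Archard relation: V = K·W·L/H = 2.582e-06 · 98.28 · 1.731 / 2.497e+09 = 1.759e-13 m³.
Depth of wear h = V/A = 1.759e-13 / 8.561e-06 = 2.055e-08 m.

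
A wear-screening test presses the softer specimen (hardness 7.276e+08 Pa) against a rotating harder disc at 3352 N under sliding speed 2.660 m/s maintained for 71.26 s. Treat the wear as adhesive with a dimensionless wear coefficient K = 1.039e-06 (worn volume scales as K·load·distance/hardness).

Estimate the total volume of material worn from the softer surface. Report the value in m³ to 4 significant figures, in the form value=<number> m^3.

value=9.073e-10 m^3

Shown intermediates are rounded, and all arithmetic keeps exact precision. Rounded once at the end: 4 significant figures.
Sliding distance L = v·t = 2.660 m/s × 71.26 s = 189.6 m.
Working in SI base units: W = 3352 N, H = 7.276e+08 Pa, K = 1.039e-06.
Worn volume V = K·W·L/H = 1.039e-06 · 3352 · 189.6 / 7.276e+08 = 9.073e-10 m³.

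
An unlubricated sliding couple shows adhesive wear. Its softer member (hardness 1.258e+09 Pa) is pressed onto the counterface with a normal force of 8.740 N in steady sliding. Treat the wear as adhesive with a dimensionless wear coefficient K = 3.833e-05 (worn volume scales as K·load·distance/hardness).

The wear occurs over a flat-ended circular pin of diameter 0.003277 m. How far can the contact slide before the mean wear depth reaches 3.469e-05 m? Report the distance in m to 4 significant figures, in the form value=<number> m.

value=1099 m

The intermediates appear rounded, and all working math holds exact precision, and a lone final rounding to four significant figures.
Contact area A = π·d²/4 = π·(0.003277 m)²/4 = 8.434e-06 m².
In SI base units, W = 8.740 N, H = 1.258e+09 Pa, K = 3.833e-05.
Permissible volume V_lim = h_lim·A = 3.469e-05 · 8.434e-06 = 2.926e-10 m³.
Inverting, life L = V_lim·H/(K·W) = 2.926e-10 · 1.258e+09 / (3.833e-05 · 8.740) = 1099 m.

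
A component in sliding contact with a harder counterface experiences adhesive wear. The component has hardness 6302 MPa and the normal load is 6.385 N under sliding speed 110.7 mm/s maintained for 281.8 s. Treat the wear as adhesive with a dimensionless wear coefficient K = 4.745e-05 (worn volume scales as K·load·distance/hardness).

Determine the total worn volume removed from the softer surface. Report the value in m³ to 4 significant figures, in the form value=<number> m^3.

value=1.500e-12 m^3

Intermediates appear rounded. The algebra holds full float precision, and one final rounding: four significant figures.
Convert: Sliding speed v = 110.7 mm/s = 0.1107 m/s. Sliding distance L = v·t = 0.1107 m/s × 281.8 s = 31.20 m.
Convert: Hardness H = 6302 MPa = 6.302e+09 Pa.
SI base units throughout: W = 6.385 N, H = 6.302e+09 Pa, K = 4.745e-05.
Volume removed: V = K·W·L/H = 4.745e-05 · 6.385 · 31.20 / 6.302e+09 = 1.500e-12 m³.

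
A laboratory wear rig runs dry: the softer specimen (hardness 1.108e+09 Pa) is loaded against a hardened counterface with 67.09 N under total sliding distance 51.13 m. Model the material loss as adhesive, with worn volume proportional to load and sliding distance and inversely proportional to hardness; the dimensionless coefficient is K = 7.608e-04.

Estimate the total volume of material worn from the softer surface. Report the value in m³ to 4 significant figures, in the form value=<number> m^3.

value=2.355e-09 m^3

The algebra keeps exact precision; the intermediates are displayed rounded, and rounded just once, at 4 significant digits.
Expressed in SI base units: W = 67.09 N, H = 1.108e+09 Pa, K = 7.608e-04.
Volume removed: V = K·W·L/H = 7.608e-04 · 67.09 · 51.13 / 1.108e+09 = 2.355e-09 m³.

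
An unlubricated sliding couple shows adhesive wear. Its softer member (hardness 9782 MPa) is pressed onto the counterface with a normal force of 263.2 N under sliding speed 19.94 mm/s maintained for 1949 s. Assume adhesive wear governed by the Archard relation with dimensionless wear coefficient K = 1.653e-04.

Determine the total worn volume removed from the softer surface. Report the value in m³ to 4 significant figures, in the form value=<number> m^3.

Each operation maintains full precision. Intermediates are shown rounded. Rounded just once to 4 significant digits.
Sliding speed v = 19.94 mm/s = 0.01994 m/s. Total distance L = v·t = 0.01994 m/s × 1949 s = 38.86 m.
Hardness H = 9782 MPa = 9.782e+09 Pa.
As SI base values: W = 263.2 N, H = 9.782e+09 Pa, K = 1.653e-04.
The Archard volume V = K·W·L/H = 1.653e-04 · 263.2 · 38.86 / 9.782e+09 = 1.728e-10 m³.

value=1.728e-10 m^3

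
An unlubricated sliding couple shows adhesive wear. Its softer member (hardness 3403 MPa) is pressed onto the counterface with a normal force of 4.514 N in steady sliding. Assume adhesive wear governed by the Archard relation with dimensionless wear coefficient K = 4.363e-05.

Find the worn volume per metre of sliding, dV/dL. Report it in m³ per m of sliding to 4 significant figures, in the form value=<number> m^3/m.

value=5.787e-14 m^3/m

All working math runs at exact precision. Quoted intermediates are rounded — one final rounding, at four significant figures.
Convert: Hardness H = 3403 MPa = 3.403e+09 Pa.
In SI base units: W = 4.514 N, H = 3.403e+09 Pa, K = 4.363e-05.
Wear rate dV/dL = K·W/H (independent of L): 4.363e-05 · 4.514 / 3.403e+09 = 5.787e-14 m³/m.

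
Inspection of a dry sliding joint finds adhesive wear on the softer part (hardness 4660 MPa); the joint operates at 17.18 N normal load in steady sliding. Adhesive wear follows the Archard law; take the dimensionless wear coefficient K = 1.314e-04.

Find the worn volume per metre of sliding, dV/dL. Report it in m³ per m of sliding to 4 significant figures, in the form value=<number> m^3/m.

Each operation runs at exact precision — intermediate values appear rounded; rounded once at the end, at 4 significant digits.
Hardness H = 4660 MPa = 4.660e+09 Pa.
As SI base values: W = 17.18 N, H = 4.660e+09 Pa, K = 1.314e-04.
The wear rate dV/dL = K·W/H, per unit distance: 1.314e-04 · 17.18 / 4.660e+09 = 4.844e-13 m³/m.

value=4.844e-13 m^3/m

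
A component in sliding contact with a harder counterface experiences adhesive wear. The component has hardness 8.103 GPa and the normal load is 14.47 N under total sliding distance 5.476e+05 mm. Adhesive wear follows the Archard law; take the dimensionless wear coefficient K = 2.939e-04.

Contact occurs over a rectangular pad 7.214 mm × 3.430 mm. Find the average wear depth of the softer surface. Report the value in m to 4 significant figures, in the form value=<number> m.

All working math holds full float precision. The intermediates are displayed rounded — a single final rounding, at four significant digits.
Convert: Sliding distance L = 5.476e+05 mm = 547.6 m.
Convert: Hardness H = 8.103 GPa = 8.103e+09 Pa.
Convert: Pad sides 7.214 mm × 3.430 mm = 0.007214 m × 0.003430 m. Contact area A = 0.007214 m × 0.003430 m = 2.474e-05 m².
Expressed in SI base units: W = 14.47 N, H = 8.103e+09 Pa, K = 2.939e-04.
Volume removed: V = K·W·L/H = 2.939e-04 · 14.47 · 547.6 / 8.103e+09 = 2.874e-10 m³.
Mean wear depth h = V/A = 2.874e-10 / 2.474e-05 = 1.161e-05 m.

value=1.161e-05 m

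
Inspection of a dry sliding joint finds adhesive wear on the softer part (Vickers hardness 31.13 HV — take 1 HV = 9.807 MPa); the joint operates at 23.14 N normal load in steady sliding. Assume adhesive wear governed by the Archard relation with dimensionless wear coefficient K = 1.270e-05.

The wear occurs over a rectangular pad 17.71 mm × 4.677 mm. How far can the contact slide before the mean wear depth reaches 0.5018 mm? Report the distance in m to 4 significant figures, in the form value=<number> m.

value=4.318e+04 m

All working math carries exact precision — intermediates appear rounded — one final rounding: four significant figures.
Hardness H = 31.13 HV × 9.807 MPa/HV = 305.3 MPa = 3.053e+08 Pa.
Pad sides 17.71 mm × 4.677 mm = 0.01771 m × 0.004677 m. Contact area A = 0.01771 m × 0.004677 m = 8.283e-05 m².
Depth limit h_lim = 0.5018 mm = 5.018e-04 m.
Collected in SI base units: W = 23.14 N, H = 3.053e+08 Pa, K = 1.270e-05.
Wearable volume V_lim = h_lim·A = 5.018e-04 · 8.283e-05 = 4.156e-08 m³.
So the life L = V_lim·H/(K·W) = 4.156e-08 · 3.053e+08 / (1.270e-05 · 23.14) = 4.318e+04 m.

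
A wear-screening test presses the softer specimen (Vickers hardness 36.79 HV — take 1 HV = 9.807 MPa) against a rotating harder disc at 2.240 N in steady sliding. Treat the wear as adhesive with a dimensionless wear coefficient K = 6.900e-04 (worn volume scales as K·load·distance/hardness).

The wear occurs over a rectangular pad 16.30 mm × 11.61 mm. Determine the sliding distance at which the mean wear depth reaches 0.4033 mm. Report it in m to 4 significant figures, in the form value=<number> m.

All working math keeps full float precision, and intermediate values are shown rounded — one final rounding, at 4 significant digits.
Hardness H = 36.79 HV × 9.807 MPa/HV = 360.8 MPa = 3.608e+08 Pa.
Pad sides 16.30 mm × 11.61 mm = 0.01630 m × 0.01161 m. Contact area A = 0.01630 m × 0.01161 m = 1.892e-04 m².
Depth limit h_lim = 0.4033 mm = 4.033e-04 m.
Expressed in SI base units: W = 2.240 N, H = 3.608e+08 Pa, K = 6.900e-04.
Wearable volume V_lim = h_lim·A = 4.033e-04 · 1.892e-04 = 7.632e-08 m³.
So the life L = V_lim·H/(K·W) = 7.632e-08 · 3.608e+08 / (6.900e-04 · 2.240) = 1.782e+04 m.

value=1.782e+04 m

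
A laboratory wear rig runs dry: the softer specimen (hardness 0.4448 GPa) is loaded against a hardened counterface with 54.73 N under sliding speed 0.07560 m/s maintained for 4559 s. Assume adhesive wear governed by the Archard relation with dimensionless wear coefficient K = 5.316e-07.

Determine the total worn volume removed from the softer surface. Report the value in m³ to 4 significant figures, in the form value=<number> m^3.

value=2.254e-11 m^3

The intermediates appear rounded — the computation holds full precision, and one final rounding, at four significant digits.
Convert: Sliding distance L = v·t = 0.07560 m/s × 4559 s = 344.7 m.
Convert: Hardness H = 0.4448 GPa = 4.448e+08 Pa.
Collected in SI base units: W = 54.73 N, H = 4.448e+08 Pa, K = 5.316e-07.
Apply Archard: V = K·W·L/H = 5.316e-07 · 54.73 · 344.7 / 4.448e+08 = 2.254e-11 m³.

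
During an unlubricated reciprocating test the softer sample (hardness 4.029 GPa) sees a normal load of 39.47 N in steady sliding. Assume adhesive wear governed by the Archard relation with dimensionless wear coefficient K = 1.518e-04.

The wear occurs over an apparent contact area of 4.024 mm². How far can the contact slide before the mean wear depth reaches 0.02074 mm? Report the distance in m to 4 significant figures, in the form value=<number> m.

value=56.12 m

Printed values are rounded. The algebra holds full float precision; rounded just once to four significant figures.
Hardness H = 4.029 GPa = 4.029e+09 Pa.
Contact area A = 4.024 mm² = 4.024e-06 m².
Depth limit h_lim = 0.02074 mm = 2.074e-05 m.
Collected in SI base units: W = 39.47 N, H = 4.029e+09 Pa, K = 1.518e-04.
Permissible volume V_lim = h_lim·A = 2.074e-05 · 4.024e-06 = 8.346e-11 m³.
Sliding life L = V_lim·H/(K·W) = 8.346e-11 · 4.029e+09 / (1.518e-04 · 39.47) = 56.12 m.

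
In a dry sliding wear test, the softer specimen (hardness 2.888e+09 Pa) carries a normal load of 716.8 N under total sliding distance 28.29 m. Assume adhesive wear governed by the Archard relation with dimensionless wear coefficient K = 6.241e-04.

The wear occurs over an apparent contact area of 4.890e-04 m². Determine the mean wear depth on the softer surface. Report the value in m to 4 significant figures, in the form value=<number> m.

The intermediates appear rounded, and all arithmetic maintains full float precision; rounded once at the end: 4 significant digits.
SI base units throughout: W = 716.8 N, H = 2.888e+09 Pa, K = 6.241e-04.
Volume removed: V = K·W·L/H = 6.241e-04 · 716.8 · 28.29 / 2.888e+09 = 4.382e-09 m³.
Wear depth h = V/A = 4.382e-09 / 4.890e-04 = 8.961e-06 m.

value=8.961e-06 m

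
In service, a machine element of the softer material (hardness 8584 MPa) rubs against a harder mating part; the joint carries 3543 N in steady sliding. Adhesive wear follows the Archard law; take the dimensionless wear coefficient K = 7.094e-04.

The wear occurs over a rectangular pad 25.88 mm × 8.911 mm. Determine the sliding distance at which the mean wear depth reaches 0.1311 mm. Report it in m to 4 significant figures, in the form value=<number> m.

value=103.3 m

Every step keeps full float precision, and the intermediates are displayed rounded; one final rounding, at 4 significant digits.
Hardness H = 8584 MPa = 8.584e+09 Pa.
Pad sides 25.88 mm × 8.911 mm = 0.02588 m × 0.008911 m. Contact area A = 0.02588 m × 0.008911 m = 2.306e-04 m².
Depth limit h_lim = 0.1311 mm = 1.311e-04 m.
In SI base units, W = 3543 N, H = 8.584e+09 Pa, K = 7.094e-04.
Volume at the limit: V_lim = h_lim·A = 1.311e-04 · 2.306e-04 = 3.023e-08 m³.
Sliding life L = V_lim·H/(K·W) = 3.023e-08 · 8.584e+09 / (7.094e-04 · 3543) = 103.3 m.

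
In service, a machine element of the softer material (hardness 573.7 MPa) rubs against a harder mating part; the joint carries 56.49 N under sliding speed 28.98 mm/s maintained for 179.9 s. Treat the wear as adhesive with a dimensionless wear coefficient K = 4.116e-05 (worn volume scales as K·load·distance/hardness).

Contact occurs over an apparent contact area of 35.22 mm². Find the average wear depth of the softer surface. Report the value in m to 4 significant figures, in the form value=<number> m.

Each operation runs at full precision, and intermediate values are printed rounded. Rounded just once, at 4 significant figures.
Sliding speed v = 28.98 mm/s = 0.02898 m/s. Sliding distance L = v·t = 0.02898 m/s × 179.9 s = 5.214 m.
Hardness H = 573.7 MPa = 5.737e+08 Pa.
Contact area A = 35.22 mm² = 3.522e-05 m².
SI base units throughout: W = 56.49 N, H = 5.737e+08 Pa, K = 4.116e-05.
Archard relation: V = K·W·L/H = 4.116e-05 · 56.49 · 5.214 / 5.737e+08 = 2.113e-11 m³.
Depth of wear h = V/A = 2.113e-11 / 3.522e-05 = 5.999e-07 m.

value=5.999e-07 m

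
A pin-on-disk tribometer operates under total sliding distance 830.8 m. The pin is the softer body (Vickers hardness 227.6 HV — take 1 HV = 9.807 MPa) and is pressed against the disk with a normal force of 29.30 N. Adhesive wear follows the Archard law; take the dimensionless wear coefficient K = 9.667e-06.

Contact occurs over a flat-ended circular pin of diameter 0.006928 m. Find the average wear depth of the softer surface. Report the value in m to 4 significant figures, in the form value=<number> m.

value=2.797e-06 m

All working math runs at full precision, and intermediates are displayed rounded; rounded once at the end, at 4 significant digits.
Convert: Hardness H = 227.6 HV × 9.807 MPa/HV = 2232 MPa = 2.232e+09 Pa.
Convert: Contact area A = π·d²/4 = π·(0.006928 m)²/4 = 3.770e-05 m².
In SI base units: W = 29.30 N, H = 2.232e+09 Pa, K = 9.667e-06.
Volume removed: V = K·W·L/H = 9.667e-06 · 29.30 · 830.8 / 2.232e+09 = 1.054e-10 m³.
Wear depth h = V/A = 1.054e-10 / 3.770e-05 = 2.797e-06 m.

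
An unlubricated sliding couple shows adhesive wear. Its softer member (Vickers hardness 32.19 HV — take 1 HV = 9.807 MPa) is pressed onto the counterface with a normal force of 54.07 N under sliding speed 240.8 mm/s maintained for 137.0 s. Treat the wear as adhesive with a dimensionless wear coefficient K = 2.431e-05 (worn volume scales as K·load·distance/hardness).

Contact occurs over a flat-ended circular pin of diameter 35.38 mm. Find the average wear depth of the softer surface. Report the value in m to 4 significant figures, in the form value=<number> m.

value=1.397e-07 m

Every step carries full precision; displayed values are rounded — one last rounding to four significant figures.
Sliding speed v = 240.8 mm/s = 0.2408 m/s. Distance covered L = v·t = 0.2408 m/s × 137.0 s = 32.99 m.
Hardness H = 32.19 HV × 9.807 MPa/HV = 315.7 MPa = 3.157e+08 Pa.
Pin diameter d = 35.38 mm = 0.03538 m. Contact area A = π·d²/4 = π·(0.03538 m)²/4 = 9.831e-04 m².
Working in SI base units: W = 54.07 N, H = 3.157e+08 Pa, K = 2.431e-05.
Apply Archard: V = K·W·L/H = 2.431e-05 · 54.07 · 32.99 / 3.157e+08 = 1.374e-10 m³.
Mean depth h = V/A = 1.374e-10 / 9.831e-04 = 1.397e-07 m.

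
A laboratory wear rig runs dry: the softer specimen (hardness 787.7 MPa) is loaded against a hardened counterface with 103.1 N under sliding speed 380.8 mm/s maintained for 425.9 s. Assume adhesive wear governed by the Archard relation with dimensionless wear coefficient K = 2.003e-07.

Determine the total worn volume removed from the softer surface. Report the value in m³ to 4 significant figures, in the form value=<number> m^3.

value=4.252e-12 m^3

The algebra maintains full float precision; intermediate values are displayed rounded, and a single final rounding, at 4 significant digits.
Convert: Sliding speed v = 380.8 mm/s = 0.3808 m/s. Distance L = v·t = 0.3808 m/s × 425.9 s = 162.2 m.
Convert: Hardness H = 787.7 MPa = 7.877e+08 Pa.
SI base units throughout: W = 103.1 N, H = 7.877e+08 Pa, K = 2.003e-07.
Archard relation: V = K·W·L/H = 2.003e-07 · 103.1 · 162.2 / 7.877e+08 = 4.252e-12 m³.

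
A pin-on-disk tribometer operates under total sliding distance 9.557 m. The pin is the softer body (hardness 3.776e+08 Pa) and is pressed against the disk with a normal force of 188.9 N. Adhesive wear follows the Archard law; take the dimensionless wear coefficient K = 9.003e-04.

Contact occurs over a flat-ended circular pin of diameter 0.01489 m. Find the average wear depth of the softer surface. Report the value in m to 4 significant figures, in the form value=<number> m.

value=2.472e-05 m

All arithmetic holds exact precision. Intermediates are printed rounded. Rounded once at the end: 4 significant figures.
Contact area A = π·d²/4 = π·(0.01489 m)²/4 = 1.741e-04 m².
Expressed in SI base units: W = 188.9 N, H = 3.776e+08 Pa, K = 9.003e-04.
Wear volume V = K·W·L/H = 9.003e-04 · 188.9 · 9.557 / 3.776e+08 = 4.304e-09 m³.
Depth h = V/A = 4.304e-09 / 1.741e-04 = 2.472e-05 m.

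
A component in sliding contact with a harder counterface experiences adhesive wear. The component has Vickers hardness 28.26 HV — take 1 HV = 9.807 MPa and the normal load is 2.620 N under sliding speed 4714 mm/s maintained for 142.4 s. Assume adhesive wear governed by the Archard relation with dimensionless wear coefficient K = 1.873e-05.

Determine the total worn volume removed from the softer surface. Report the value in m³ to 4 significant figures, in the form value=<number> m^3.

Every step keeps full float precision; intermediates appear rounded — a lone final rounding: 4 significant figures.
Sliding speed v = 4714 mm/s = 4.714 m/s. Total distance L = v·t = 4.714 m/s × 142.4 s = 671.3 m.
Hardness H = 28.26 HV × 9.807 MPa/HV = 277.1 MPa = 2.771e+08 Pa.
In SI base units, W = 2.620 N, H = 2.771e+08 Pa, K = 1.873e-05.
Archard volume V = K·W·L/H = 1.873e-05 · 2.620 · 671.3 / 2.771e+08 = 1.189e-10 m³.

value=1.189e-10 m^3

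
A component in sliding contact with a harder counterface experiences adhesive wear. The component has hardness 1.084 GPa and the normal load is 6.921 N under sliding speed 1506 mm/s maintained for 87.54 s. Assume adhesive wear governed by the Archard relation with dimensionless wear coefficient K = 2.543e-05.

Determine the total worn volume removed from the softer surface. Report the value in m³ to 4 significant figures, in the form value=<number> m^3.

All arithmetic runs at full precision; intermediate values appear rounded — rounded once at the end: four significant figures.
Convert: Sliding speed v = 1506 mm/s = 1.506 m/s. Total distance L = v·t = 1.506 m/s × 87.54 s = 131.8 m.
Convert: Hardness H = 1.084 GPa = 1.084e+09 Pa.
Working in SI base units: W = 6.921 N, H = 1.084e+09 Pa, K = 2.543e-05.
Archard relation: V = K·W·L/H = 2.543e-05 · 6.921 · 131.8 / 1.084e+09 = 2.141e-11 m³.

value=2.141e-11 m^3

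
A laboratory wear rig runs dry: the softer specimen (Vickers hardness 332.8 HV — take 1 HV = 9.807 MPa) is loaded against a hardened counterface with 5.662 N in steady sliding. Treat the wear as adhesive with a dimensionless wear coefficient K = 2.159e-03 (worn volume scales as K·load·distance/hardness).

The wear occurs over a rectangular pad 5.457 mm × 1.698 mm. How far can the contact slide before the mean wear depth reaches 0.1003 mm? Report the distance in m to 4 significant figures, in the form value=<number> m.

value=248.1 m

The computation maintains full float precision. Quoted intermediates are rounded — one last rounding to 4 significant figures.
Hardness H = 332.8 HV × 9.807 MPa/HV = 3264 MPa = 3.264e+09 Pa.
Pad sides 5.457 mm × 1.698 mm = 0.005457 m × 0.001698 m. Contact area A = 0.005457 m × 0.001698 m = 9.266e-06 m².
Depth limit h_lim = 0.1003 mm = 1.003e-04 m.
Restated in SI base units: W = 5.662 N, H = 3.264e+09 Pa, K = 2.159e-03.
Limit volume V_lim = h_lim·A = 1.003e-04 · 9.266e-06 = 9.294e-10 m³.
Thus life L = V_lim·H/(K·W) = 9.294e-10 · 3.264e+09 / (2.159e-03 · 5.662) = 248.1 m.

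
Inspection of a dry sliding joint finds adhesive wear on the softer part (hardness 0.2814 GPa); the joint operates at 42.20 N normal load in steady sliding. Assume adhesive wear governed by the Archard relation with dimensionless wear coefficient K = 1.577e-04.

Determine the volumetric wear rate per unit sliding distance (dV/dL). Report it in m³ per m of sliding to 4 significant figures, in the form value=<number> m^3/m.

The intermediates appear rounded, and every step runs at exact precision — a lone final rounding to 4 significant figures.
Convert: Hardness H = 0.2814 GPa = 2.814e+08 Pa.
As SI base values: W = 42.20 N, H = 2.814e+08 Pa, K = 1.577e-04.
The wear rate dV/dL = K·W/H — distance-free: 1.577e-04 · 42.20 / 2.814e+08 = 2.365e-11 m³/m.

value=2.365e-11 m^3/m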